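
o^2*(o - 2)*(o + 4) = o^4 + 2*o^3 - 8*o^2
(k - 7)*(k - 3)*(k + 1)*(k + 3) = k^4 - 6*k^3 - 16*k^2 + 54*k + 63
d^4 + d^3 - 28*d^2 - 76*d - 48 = (d - 6)*(d + 1)*(d + 2)*(d + 4)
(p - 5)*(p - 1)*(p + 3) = p^3 - 3*p^2 - 13*p + 15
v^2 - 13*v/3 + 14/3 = (v - 7/3)*(v - 2)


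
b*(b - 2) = b^2 - 2*b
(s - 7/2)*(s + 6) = s^2 + 5*s/2 - 21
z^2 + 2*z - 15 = (z - 3)*(z + 5)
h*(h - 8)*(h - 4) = h^3 - 12*h^2 + 32*h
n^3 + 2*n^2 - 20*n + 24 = (n - 2)^2*(n + 6)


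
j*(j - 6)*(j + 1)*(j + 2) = j^4 - 3*j^3 - 16*j^2 - 12*j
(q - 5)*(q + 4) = q^2 - q - 20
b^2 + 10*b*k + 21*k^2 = (b + 3*k)*(b + 7*k)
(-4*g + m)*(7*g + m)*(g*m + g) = -28*g^3*m - 28*g^3 + 3*g^2*m^2 + 3*g^2*m + g*m^3 + g*m^2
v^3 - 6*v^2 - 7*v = v*(v - 7)*(v + 1)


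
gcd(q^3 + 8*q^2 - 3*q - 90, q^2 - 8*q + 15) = q - 3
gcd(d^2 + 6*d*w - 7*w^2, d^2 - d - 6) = 1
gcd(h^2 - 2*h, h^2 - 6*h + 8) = h - 2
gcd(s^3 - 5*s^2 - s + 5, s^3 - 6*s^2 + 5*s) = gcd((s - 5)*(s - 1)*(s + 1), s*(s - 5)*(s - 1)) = s^2 - 6*s + 5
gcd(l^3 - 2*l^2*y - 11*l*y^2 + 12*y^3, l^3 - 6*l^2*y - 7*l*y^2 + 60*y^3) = -l^2 + l*y + 12*y^2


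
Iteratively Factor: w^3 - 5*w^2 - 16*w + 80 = (w + 4)*(w^2 - 9*w + 20) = (w - 5)*(w + 4)*(w - 4)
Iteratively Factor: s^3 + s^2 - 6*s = (s + 3)*(s^2 - 2*s) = (s - 2)*(s + 3)*(s)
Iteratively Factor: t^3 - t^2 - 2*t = (t)*(t^2 - t - 2) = t*(t + 1)*(t - 2)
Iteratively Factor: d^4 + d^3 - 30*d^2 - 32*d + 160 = (d - 2)*(d^3 + 3*d^2 - 24*d - 80) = (d - 5)*(d - 2)*(d^2 + 8*d + 16) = (d - 5)*(d - 2)*(d + 4)*(d + 4)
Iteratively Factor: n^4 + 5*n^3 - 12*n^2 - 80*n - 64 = (n + 4)*(n^3 + n^2 - 16*n - 16) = (n - 4)*(n + 4)*(n^2 + 5*n + 4) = (n - 4)*(n + 1)*(n + 4)*(n + 4)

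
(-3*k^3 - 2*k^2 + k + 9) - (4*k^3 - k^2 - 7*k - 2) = -7*k^3 - k^2 + 8*k + 11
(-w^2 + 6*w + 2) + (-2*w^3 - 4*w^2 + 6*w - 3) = -2*w^3 - 5*w^2 + 12*w - 1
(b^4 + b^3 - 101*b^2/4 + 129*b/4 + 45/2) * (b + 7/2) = b^5 + 9*b^4/2 - 87*b^3/4 - 449*b^2/8 + 1083*b/8 + 315/4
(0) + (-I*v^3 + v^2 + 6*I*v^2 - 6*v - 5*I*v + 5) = -I*v^3 + v^2 + 6*I*v^2 - 6*v - 5*I*v + 5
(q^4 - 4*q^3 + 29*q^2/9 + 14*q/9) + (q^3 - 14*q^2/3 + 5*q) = q^4 - 3*q^3 - 13*q^2/9 + 59*q/9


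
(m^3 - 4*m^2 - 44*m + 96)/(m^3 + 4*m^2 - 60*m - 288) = (m - 2)/(m + 6)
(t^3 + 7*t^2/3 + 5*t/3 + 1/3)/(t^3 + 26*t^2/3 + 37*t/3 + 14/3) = (3*t^2 + 4*t + 1)/(3*t^2 + 23*t + 14)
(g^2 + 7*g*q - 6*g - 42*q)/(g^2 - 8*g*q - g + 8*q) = (g^2 + 7*g*q - 6*g - 42*q)/(g^2 - 8*g*q - g + 8*q)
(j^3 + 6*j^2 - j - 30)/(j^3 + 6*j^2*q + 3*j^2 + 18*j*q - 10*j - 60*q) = (j + 3)/(j + 6*q)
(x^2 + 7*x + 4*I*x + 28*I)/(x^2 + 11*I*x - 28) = (x + 7)/(x + 7*I)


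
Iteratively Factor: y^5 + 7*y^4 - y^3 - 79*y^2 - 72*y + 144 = (y - 3)*(y^4 + 10*y^3 + 29*y^2 + 8*y - 48) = (y - 3)*(y - 1)*(y^3 + 11*y^2 + 40*y + 48) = (y - 3)*(y - 1)*(y + 4)*(y^2 + 7*y + 12) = (y - 3)*(y - 1)*(y + 3)*(y + 4)*(y + 4)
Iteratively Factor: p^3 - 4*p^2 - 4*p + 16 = (p + 2)*(p^2 - 6*p + 8) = (p - 4)*(p + 2)*(p - 2)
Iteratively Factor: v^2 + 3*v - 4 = (v - 1)*(v + 4)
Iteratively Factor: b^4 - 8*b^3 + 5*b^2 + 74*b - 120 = (b - 2)*(b^3 - 6*b^2 - 7*b + 60) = (b - 5)*(b - 2)*(b^2 - b - 12) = (b - 5)*(b - 4)*(b - 2)*(b + 3)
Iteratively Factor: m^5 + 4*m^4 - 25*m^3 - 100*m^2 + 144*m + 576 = (m + 4)*(m^4 - 25*m^2 + 144) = (m + 3)*(m + 4)*(m^3 - 3*m^2 - 16*m + 48) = (m - 3)*(m + 3)*(m + 4)*(m^2 - 16) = (m - 3)*(m + 3)*(m + 4)^2*(m - 4)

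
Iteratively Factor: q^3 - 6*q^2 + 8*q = (q - 4)*(q^2 - 2*q) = q*(q - 4)*(q - 2)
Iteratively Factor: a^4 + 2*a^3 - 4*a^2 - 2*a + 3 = (a - 1)*(a^3 + 3*a^2 - a - 3) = (a - 1)*(a + 3)*(a^2 - 1) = (a - 1)^2*(a + 3)*(a + 1)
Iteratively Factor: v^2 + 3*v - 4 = (v - 1)*(v + 4)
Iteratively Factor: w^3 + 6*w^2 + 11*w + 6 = (w + 1)*(w^2 + 5*w + 6) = (w + 1)*(w + 3)*(w + 2)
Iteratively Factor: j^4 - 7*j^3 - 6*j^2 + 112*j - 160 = (j + 4)*(j^3 - 11*j^2 + 38*j - 40) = (j - 4)*(j + 4)*(j^2 - 7*j + 10) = (j - 4)*(j - 2)*(j + 4)*(j - 5)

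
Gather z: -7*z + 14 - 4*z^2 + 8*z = -4*z^2 + z + 14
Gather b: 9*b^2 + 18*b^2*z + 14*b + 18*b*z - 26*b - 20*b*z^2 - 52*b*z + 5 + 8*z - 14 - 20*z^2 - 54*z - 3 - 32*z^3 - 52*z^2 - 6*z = b^2*(18*z + 9) + b*(-20*z^2 - 34*z - 12) - 32*z^3 - 72*z^2 - 52*z - 12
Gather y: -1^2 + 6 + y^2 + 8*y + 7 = y^2 + 8*y + 12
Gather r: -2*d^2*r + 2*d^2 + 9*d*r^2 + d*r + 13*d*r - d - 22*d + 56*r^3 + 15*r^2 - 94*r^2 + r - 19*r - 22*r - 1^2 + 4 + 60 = 2*d^2 - 23*d + 56*r^3 + r^2*(9*d - 79) + r*(-2*d^2 + 14*d - 40) + 63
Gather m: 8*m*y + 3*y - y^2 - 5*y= 8*m*y - y^2 - 2*y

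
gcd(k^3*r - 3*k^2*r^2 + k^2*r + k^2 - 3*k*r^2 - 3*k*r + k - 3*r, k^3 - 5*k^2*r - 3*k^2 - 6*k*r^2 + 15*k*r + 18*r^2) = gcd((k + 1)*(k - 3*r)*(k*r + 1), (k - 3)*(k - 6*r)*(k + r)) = 1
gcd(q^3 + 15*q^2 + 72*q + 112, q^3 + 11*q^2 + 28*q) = q^2 + 11*q + 28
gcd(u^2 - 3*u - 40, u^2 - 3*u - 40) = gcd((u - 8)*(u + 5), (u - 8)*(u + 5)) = u^2 - 3*u - 40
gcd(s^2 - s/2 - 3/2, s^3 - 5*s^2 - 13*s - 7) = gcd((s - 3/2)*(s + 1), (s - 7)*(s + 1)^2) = s + 1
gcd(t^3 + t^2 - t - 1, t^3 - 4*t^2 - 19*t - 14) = t + 1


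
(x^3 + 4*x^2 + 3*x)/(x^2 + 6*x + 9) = x*(x + 1)/(x + 3)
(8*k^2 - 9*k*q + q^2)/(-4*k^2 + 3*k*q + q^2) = (-8*k + q)/(4*k + q)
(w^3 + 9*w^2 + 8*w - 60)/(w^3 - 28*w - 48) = (-w^3 - 9*w^2 - 8*w + 60)/(-w^3 + 28*w + 48)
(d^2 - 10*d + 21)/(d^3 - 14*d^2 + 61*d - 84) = 1/(d - 4)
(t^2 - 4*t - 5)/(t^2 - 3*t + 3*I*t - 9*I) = (t^2 - 4*t - 5)/(t^2 + 3*t*(-1 + I) - 9*I)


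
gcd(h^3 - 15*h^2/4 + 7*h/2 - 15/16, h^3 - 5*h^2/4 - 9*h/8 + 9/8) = h - 3/4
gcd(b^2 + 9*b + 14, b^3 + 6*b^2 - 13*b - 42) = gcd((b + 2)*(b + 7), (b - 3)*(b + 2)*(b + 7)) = b^2 + 9*b + 14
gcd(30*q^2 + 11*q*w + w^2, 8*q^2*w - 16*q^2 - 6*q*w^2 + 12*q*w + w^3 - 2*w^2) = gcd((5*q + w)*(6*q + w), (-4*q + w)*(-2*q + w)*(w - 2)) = 1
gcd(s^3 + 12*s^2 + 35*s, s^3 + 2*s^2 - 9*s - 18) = 1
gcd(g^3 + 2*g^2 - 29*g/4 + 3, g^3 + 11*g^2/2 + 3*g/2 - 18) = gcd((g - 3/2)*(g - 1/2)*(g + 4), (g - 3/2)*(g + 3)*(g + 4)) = g^2 + 5*g/2 - 6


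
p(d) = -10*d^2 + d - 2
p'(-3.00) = 61.00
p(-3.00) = -95.00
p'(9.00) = -179.00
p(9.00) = -803.00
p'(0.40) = -7.00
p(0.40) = -3.20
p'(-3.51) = 71.20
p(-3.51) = -128.71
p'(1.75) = -34.00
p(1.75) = -30.88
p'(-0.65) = 14.00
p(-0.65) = -6.88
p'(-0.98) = 20.60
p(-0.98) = -12.58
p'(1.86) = -36.20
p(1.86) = -34.74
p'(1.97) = -38.40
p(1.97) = -38.84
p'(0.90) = -17.00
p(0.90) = -9.20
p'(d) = 1 - 20*d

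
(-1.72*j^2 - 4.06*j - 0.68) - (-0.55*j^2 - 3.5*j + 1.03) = -1.17*j^2 - 0.56*j - 1.71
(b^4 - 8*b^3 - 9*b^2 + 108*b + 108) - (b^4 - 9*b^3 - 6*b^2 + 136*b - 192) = b^3 - 3*b^2 - 28*b + 300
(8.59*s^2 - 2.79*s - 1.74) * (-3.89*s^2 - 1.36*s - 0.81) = -33.4151*s^4 - 0.8293*s^3 + 3.6051*s^2 + 4.6263*s + 1.4094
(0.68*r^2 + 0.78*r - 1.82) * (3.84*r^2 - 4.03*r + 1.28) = 2.6112*r^4 + 0.2548*r^3 - 9.2618*r^2 + 8.333*r - 2.3296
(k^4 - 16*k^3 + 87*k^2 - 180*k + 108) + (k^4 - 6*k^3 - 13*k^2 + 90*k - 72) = 2*k^4 - 22*k^3 + 74*k^2 - 90*k + 36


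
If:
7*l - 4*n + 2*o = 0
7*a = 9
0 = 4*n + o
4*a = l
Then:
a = 9/7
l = 36/7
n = 3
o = -12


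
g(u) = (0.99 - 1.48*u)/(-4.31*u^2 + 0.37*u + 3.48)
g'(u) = (0.99 - 1.48*u)*(8.62*u - 0.37)/(-4.31*u^2 + 0.37*u + 3.48)^2 - 1.48/(-4.31*u^2 + 0.37*u + 3.48) = (-6.3788*u^2 + 8.5338*u - 5.5167)/(18.5761*u^4 - 3.1894*u^3 - 29.8607*u^2 + 2.5752*u + 12.1104)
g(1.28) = 0.29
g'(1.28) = -0.52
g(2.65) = 0.11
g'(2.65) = -0.04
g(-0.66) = 1.45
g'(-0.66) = -7.55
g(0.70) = -0.03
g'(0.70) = -1.01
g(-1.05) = -1.53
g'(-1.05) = -7.80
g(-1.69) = -0.37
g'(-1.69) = -0.43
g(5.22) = 0.06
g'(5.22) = -0.01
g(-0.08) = 0.32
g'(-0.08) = -0.53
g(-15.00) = -0.02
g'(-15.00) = -0.00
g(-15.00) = -0.02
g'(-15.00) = -0.00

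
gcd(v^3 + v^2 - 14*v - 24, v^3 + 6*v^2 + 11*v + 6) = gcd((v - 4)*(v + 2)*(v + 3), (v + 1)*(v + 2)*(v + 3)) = v^2 + 5*v + 6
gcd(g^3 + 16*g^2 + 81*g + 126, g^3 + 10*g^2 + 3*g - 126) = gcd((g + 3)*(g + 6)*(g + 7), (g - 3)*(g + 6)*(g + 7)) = g^2 + 13*g + 42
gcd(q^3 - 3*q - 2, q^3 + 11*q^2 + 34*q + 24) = q + 1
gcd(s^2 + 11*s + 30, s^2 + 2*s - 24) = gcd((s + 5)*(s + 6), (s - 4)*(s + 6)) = s + 6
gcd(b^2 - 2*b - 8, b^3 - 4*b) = b + 2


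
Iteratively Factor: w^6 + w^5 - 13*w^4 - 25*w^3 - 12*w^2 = (w)*(w^5 + w^4 - 13*w^3 - 25*w^2 - 12*w) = w*(w - 4)*(w^4 + 5*w^3 + 7*w^2 + 3*w) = w*(w - 4)*(w + 3)*(w^3 + 2*w^2 + w) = w^2*(w - 4)*(w + 3)*(w^2 + 2*w + 1) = w^2*(w - 4)*(w + 1)*(w + 3)*(w + 1)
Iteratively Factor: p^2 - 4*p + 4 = (p - 2)*(p - 2)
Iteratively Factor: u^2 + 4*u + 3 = (u + 3)*(u + 1)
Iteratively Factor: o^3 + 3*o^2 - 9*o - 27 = (o + 3)*(o^2 - 9) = (o + 3)^2*(o - 3)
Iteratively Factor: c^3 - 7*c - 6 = (c + 2)*(c^2 - 2*c - 3) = (c - 3)*(c + 2)*(c + 1)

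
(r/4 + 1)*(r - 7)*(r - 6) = r^3/4 - 9*r^2/4 - 5*r/2 + 42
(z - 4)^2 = z^2 - 8*z + 16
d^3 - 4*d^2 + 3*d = d*(d - 3)*(d - 1)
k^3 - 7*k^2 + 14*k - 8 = (k - 4)*(k - 2)*(k - 1)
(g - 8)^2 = g^2 - 16*g + 64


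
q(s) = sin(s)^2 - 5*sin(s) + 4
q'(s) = 2*sin(s)*cos(s) - 5*cos(s)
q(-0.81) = 8.15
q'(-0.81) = -4.45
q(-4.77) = 0.00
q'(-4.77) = -0.17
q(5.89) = 6.06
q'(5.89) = -5.33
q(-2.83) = 5.63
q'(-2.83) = 5.34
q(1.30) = 0.11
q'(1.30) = -0.82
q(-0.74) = 7.83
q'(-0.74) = -4.69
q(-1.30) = 9.75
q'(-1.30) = -1.85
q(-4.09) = 0.60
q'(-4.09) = 1.97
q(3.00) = 3.31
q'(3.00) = 4.67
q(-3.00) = 4.73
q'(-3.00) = 5.23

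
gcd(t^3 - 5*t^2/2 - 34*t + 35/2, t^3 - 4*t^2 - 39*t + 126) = t - 7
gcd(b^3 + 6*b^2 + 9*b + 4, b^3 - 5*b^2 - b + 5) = b + 1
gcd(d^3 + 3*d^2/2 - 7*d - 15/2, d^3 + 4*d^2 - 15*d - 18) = d + 1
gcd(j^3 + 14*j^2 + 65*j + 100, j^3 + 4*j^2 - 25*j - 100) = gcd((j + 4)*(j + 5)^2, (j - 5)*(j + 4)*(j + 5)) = j^2 + 9*j + 20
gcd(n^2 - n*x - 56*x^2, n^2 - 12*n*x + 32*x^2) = -n + 8*x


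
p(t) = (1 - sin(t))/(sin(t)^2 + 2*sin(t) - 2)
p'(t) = (1 - sin(t))*(-2*sin(t)*cos(t) - 2*cos(t))/(sin(t)^2 + 2*sin(t) - 2)^2 - cos(t)/(sin(t)^2 + 2*sin(t) - 2) = (sin(t) - 2)*sin(t)*cos(t)/(sin(t)^2 + 2*sin(t) - 2)^2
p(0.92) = 0.91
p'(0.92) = -11.55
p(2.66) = -0.62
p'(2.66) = 0.85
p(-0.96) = -0.61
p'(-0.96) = 0.15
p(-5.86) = -0.58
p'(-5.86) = -0.58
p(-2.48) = -0.57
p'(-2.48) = -0.16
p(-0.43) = -0.53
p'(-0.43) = 0.13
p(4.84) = -0.66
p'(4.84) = 0.04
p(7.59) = 0.04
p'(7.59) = -0.35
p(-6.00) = -0.53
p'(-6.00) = -0.25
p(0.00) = -0.50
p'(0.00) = 0.00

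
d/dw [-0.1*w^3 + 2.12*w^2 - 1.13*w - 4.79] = -0.3*w^2 + 4.24*w - 1.13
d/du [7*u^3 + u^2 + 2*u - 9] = 21*u^2 + 2*u + 2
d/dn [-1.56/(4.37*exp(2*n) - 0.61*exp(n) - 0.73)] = (13.6344*exp(n) - 0.9516)*exp(n)/(-4.37*exp(2*n) + 0.61*exp(n) + 0.73)^2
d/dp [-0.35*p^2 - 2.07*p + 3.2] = -0.7*p - 2.07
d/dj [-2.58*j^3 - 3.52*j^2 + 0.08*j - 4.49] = -7.74*j^2 - 7.04*j + 0.08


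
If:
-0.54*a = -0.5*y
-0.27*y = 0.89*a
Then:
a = 0.00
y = 0.00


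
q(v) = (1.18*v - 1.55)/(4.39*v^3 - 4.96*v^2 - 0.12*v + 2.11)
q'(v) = (1.18*v - 1.55)*(-13.17*v^2 + 9.92*v + 0.12)/(4.39*v^3 - 4.96*v^2 - 0.12*v + 2.11)^2 + 1.18/(4.39*v^3 - 4.96*v^2 - 0.12*v + 2.11) = (-10.3604*v^3 + 26.2663*v^2 - 15.376*v + 2.3038)/(19.2721*v^6 - 43.5488*v^5 + 23.548*v^4 + 19.7162*v^3 - 20.9168*v^2 - 0.5064*v + 4.4521)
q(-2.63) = 0.04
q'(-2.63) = 0.03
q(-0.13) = -0.84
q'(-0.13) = 1.15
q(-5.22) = 0.01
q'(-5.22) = 0.00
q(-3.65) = 0.02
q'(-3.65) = 0.01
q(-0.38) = -1.67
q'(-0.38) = 8.71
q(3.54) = 0.02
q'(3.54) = -0.01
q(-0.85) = 0.63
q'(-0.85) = 2.46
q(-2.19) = 0.06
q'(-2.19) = 0.06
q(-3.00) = 0.03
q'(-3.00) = 0.02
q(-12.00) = 0.00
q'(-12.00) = 0.00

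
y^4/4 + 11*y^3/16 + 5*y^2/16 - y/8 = y*(y/4 + 1/4)*(y - 1/4)*(y + 2)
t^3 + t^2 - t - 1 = (t - 1)*(t + 1)^2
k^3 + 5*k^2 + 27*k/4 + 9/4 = (k + 1/2)*(k + 3/2)*(k + 3)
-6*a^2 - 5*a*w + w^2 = (-6*a + w)*(a + w)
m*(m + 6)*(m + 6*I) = m^3 + 6*m^2 + 6*I*m^2 + 36*I*m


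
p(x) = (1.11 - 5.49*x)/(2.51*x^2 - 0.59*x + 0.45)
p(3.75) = -0.58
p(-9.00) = 0.24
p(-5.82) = 0.37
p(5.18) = -0.42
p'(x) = (0.59 - 5.02*x)*(1.11 - 5.49*x)/(2.51*x^2 - 0.59*x + 0.45)^2 - 5.49/(2.51*x^2 - 0.59*x + 0.45)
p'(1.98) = 0.49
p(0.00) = 2.47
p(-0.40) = 3.04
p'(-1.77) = 0.58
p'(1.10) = 1.08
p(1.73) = -1.21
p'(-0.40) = 2.21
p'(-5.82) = 0.06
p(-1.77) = 1.16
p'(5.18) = 0.08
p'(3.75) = 0.15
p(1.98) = -1.07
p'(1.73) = 0.62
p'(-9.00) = 0.03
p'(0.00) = -8.97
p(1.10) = -1.74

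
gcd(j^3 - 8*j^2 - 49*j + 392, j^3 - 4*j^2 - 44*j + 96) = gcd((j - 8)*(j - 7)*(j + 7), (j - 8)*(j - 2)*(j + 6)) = j - 8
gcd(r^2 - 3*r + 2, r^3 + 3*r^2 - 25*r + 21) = r - 1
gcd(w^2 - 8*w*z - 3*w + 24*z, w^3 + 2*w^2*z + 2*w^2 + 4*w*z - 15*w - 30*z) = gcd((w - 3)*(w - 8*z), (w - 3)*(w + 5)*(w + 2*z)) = w - 3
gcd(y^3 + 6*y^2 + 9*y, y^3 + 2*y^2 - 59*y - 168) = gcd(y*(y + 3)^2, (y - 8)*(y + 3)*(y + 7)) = y + 3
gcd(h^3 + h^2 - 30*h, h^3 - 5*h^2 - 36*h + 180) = h^2 + h - 30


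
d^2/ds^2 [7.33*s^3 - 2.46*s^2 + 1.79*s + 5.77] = 43.98*s - 4.92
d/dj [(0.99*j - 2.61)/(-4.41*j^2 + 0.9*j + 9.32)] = (4.3659*j^2 - 23.0202*j + 11.5758)/(19.4481*j^4 - 7.938*j^3 - 81.3924*j^2 + 16.776*j + 86.8624)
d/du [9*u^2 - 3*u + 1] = 18*u - 3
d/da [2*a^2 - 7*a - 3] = 4*a - 7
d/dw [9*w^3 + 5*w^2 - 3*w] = 27*w^2 + 10*w - 3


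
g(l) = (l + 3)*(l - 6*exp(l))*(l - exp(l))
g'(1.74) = 1473.23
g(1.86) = 813.61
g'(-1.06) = 3.38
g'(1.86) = 1967.02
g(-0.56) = 11.01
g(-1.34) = 7.74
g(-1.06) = 8.56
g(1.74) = 608.58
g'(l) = (1 - 6*exp(l))*(l + 3)*(l - exp(l)) + (1 - exp(l))*(l + 3)*(l - 6*exp(l)) + (l - 6*exp(l))*(l - exp(l))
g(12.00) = 2383815922808.72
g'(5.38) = 4929559.36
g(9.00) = 4721392818.44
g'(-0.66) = 5.96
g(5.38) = 2299873.35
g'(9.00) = 9841678582.81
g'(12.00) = 4926740884962.12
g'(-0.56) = 7.04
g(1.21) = 170.65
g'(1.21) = 400.46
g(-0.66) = 10.36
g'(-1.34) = 2.61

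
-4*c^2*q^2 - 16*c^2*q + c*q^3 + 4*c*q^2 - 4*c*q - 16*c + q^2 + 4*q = (-4*c + q)*(q + 4)*(c*q + 1)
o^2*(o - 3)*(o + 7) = o^4 + 4*o^3 - 21*o^2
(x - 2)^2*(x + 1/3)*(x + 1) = x^4 - 8*x^3/3 - x^2 + 4*x + 4/3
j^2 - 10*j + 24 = (j - 6)*(j - 4)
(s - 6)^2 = s^2 - 12*s + 36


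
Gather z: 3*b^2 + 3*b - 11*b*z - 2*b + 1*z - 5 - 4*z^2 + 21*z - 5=3*b^2 + b - 4*z^2 + z*(22 - 11*b) - 10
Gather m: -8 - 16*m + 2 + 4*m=-12*m - 6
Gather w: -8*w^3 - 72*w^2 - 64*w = -8*w^3 - 72*w^2 - 64*w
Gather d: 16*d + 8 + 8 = 16*d + 16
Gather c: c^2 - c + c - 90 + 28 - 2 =c^2 - 64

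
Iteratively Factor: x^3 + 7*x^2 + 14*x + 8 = (x + 2)*(x^2 + 5*x + 4) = (x + 1)*(x + 2)*(x + 4)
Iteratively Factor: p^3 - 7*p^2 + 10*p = (p - 2)*(p^2 - 5*p) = p*(p - 2)*(p - 5)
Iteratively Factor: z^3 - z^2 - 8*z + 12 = (z + 3)*(z^2 - 4*z + 4) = (z - 2)*(z + 3)*(z - 2)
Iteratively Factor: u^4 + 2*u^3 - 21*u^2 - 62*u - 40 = (u + 2)*(u^3 - 21*u - 20) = (u + 2)*(u + 4)*(u^2 - 4*u - 5) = (u + 1)*(u + 2)*(u + 4)*(u - 5)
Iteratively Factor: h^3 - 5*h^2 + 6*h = (h)*(h^2 - 5*h + 6) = h*(h - 2)*(h - 3)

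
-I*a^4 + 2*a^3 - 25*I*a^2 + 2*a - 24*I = (a - 4*I)*(a - I)*(a + 6*I)*(-I*a + 1)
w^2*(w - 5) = w^3 - 5*w^2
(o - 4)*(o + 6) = o^2 + 2*o - 24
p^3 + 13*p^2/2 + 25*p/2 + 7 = (p + 1)*(p + 2)*(p + 7/2)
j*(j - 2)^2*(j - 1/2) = j^4 - 9*j^3/2 + 6*j^2 - 2*j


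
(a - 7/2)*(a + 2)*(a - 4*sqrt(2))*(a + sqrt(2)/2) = a^4 - 7*sqrt(2)*a^3/2 - 3*a^3/2 - 11*a^2 + 21*sqrt(2)*a^2/4 + 6*a + 49*sqrt(2)*a/2 + 28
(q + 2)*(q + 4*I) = q^2 + 2*q + 4*I*q + 8*I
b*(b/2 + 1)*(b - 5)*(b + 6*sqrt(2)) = b^4/2 - 3*b^3/2 + 3*sqrt(2)*b^3 - 9*sqrt(2)*b^2 - 5*b^2 - 30*sqrt(2)*b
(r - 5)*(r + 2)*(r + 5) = r^3 + 2*r^2 - 25*r - 50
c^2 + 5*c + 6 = (c + 2)*(c + 3)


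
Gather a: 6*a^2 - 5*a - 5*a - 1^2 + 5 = 6*a^2 - 10*a + 4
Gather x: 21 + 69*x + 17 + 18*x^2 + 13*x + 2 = 18*x^2 + 82*x + 40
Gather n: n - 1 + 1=n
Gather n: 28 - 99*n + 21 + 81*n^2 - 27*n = 81*n^2 - 126*n + 49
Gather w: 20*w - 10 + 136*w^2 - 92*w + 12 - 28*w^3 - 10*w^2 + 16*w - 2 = -28*w^3 + 126*w^2 - 56*w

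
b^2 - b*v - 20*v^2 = (b - 5*v)*(b + 4*v)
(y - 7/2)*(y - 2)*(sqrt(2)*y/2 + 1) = sqrt(2)*y^3/2 - 11*sqrt(2)*y^2/4 + y^2 - 11*y/2 + 7*sqrt(2)*y/2 + 7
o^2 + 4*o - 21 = (o - 3)*(o + 7)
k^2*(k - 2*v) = k^3 - 2*k^2*v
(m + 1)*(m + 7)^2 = m^3 + 15*m^2 + 63*m + 49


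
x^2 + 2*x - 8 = (x - 2)*(x + 4)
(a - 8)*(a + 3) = a^2 - 5*a - 24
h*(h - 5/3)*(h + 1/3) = h^3 - 4*h^2/3 - 5*h/9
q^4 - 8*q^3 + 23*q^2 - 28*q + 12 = (q - 3)*(q - 2)^2*(q - 1)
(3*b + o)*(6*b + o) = 18*b^2 + 9*b*o + o^2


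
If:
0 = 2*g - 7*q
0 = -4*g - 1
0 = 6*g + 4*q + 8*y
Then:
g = -1/4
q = -1/14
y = 25/112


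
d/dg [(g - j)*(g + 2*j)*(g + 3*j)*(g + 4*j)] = 4*g^3 + 24*g^2*j + 34*g*j^2 - 2*j^3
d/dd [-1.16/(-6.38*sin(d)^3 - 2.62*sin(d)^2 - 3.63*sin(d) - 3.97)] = (-6.0784*sin(d) + 11.1012*cos(2*d) - 15.312)*cos(d)/(6.38*sin(d)^3 + 2.62*sin(d)^2 + 3.63*sin(d) + 3.97)^2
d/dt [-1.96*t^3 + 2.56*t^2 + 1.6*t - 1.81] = -5.88*t^2 + 5.12*t + 1.6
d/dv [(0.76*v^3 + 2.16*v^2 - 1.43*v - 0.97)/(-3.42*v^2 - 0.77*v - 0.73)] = (-2.5992*v^4 - 1.1704*v^3 - 8.2182*v^2 - 9.7884*v + 0.297)/(11.6964*v^4 + 5.2668*v^3 + 5.5861*v^2 + 1.1242*v + 0.5329)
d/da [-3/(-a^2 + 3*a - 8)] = 3*(3 - 2*a)/(a^2 - 3*a + 8)^2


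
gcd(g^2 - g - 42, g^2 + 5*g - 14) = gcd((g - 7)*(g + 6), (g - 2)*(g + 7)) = 1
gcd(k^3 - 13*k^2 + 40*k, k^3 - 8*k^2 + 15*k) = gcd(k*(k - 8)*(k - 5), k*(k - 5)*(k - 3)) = k^2 - 5*k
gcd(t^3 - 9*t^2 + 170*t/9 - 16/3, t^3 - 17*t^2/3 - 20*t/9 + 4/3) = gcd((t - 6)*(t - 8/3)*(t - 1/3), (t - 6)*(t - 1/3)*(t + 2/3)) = t^2 - 19*t/3 + 2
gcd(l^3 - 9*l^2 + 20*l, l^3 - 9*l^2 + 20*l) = l^3 - 9*l^2 + 20*l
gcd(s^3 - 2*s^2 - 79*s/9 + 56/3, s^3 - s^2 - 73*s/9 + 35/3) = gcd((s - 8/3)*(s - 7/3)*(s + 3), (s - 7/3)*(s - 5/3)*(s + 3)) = s^2 + 2*s/3 - 7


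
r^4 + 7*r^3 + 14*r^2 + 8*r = r*(r + 1)*(r + 2)*(r + 4)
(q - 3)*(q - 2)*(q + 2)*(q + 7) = q^4 + 4*q^3 - 25*q^2 - 16*q + 84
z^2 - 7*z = z*(z - 7)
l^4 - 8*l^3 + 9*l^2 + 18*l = l*(l - 6)*(l - 3)*(l + 1)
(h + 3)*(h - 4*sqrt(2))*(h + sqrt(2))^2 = h^4 - 2*sqrt(2)*h^3 + 3*h^3 - 14*h^2 - 6*sqrt(2)*h^2 - 42*h - 8*sqrt(2)*h - 24*sqrt(2)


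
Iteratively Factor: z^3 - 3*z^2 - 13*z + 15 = (z - 1)*(z^2 - 2*z - 15) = (z - 5)*(z - 1)*(z + 3)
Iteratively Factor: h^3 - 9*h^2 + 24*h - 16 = (h - 4)*(h^2 - 5*h + 4) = (h - 4)*(h - 1)*(h - 4)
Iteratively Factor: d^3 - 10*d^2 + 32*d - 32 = (d - 4)*(d^2 - 6*d + 8) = (d - 4)^2*(d - 2)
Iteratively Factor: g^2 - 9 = (g - 3)*(g + 3)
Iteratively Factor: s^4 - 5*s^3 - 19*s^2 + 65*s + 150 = (s - 5)*(s^3 - 19*s - 30) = (s - 5)^2*(s^2 + 5*s + 6) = (s - 5)^2*(s + 3)*(s + 2)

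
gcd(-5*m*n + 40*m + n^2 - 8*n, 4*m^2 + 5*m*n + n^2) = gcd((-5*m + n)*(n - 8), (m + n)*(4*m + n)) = 1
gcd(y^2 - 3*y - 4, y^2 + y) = y + 1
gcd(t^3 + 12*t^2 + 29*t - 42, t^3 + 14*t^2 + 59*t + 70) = t + 7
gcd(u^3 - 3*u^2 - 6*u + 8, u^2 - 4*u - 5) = 1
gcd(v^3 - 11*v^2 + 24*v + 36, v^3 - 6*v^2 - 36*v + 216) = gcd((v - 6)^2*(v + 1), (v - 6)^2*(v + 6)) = v^2 - 12*v + 36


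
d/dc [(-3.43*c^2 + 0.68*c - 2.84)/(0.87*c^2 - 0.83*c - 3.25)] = (2.2553*c^2 + 27.2366*c - 4.5672)/(0.7569*c^4 - 1.4442*c^3 - 4.9661*c^2 + 5.395*c + 10.5625)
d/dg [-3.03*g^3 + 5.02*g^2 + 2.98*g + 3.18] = -9.09*g^2 + 10.04*g + 2.98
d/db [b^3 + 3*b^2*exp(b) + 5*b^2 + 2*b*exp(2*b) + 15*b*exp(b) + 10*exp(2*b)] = 3*b^2*exp(b) + 3*b^2 + 4*b*exp(2*b) + 21*b*exp(b) + 10*b + 22*exp(2*b) + 15*exp(b)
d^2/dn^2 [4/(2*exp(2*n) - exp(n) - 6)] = 4*((1 - 8*exp(n))*(-2*exp(2*n) + exp(n) + 6) - 2*(4*exp(n) - 1)^2*exp(n))*exp(n)/(-2*exp(2*n) + exp(n) + 6)^3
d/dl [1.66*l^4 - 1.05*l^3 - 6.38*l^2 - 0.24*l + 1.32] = 6.64*l^3 - 3.15*l^2 - 12.76*l - 0.24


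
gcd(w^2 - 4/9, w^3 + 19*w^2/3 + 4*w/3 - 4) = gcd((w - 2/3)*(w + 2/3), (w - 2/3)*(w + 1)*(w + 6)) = w - 2/3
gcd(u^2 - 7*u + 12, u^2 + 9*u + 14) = 1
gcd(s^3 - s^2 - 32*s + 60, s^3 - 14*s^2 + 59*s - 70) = s^2 - 7*s + 10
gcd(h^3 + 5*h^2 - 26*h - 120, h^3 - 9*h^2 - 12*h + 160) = h^2 - h - 20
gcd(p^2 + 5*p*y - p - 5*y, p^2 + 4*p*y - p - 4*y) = p - 1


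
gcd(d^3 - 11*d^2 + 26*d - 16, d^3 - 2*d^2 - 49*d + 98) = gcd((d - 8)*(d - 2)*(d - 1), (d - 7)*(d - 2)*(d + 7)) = d - 2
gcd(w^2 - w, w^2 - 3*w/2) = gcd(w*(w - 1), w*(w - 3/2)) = w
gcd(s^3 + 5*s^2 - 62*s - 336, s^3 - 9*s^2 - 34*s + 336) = s^2 - 2*s - 48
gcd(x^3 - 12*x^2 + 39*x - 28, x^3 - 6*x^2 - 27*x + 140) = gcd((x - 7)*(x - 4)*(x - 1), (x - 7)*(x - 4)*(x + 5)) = x^2 - 11*x + 28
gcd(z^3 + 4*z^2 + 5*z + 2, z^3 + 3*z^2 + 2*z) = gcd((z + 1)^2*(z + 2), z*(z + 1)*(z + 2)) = z^2 + 3*z + 2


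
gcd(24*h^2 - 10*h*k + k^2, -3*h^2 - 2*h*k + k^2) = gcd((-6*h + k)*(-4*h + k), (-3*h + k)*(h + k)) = 1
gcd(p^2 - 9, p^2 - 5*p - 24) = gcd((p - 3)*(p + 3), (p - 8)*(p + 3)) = p + 3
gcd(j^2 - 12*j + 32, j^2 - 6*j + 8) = j - 4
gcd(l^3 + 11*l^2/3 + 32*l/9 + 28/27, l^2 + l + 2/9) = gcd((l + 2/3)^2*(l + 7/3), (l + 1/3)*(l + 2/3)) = l + 2/3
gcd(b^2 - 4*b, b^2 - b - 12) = b - 4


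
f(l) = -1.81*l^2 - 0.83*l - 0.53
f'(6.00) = -22.55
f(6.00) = -70.67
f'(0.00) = -0.83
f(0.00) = -0.53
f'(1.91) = -7.74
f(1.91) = -8.72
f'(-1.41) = 4.27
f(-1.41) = -2.96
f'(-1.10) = 3.15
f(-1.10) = -1.81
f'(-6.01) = 20.93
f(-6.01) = -60.92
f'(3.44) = -13.28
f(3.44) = -24.80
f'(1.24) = -5.32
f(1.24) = -4.34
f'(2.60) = -10.24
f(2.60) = -14.92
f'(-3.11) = 10.43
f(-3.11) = -15.46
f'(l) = -3.62*l - 0.83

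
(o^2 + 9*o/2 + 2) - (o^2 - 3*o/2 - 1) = 6*o + 3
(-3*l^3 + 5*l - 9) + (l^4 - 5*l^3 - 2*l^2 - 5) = l^4 - 8*l^3 - 2*l^2 + 5*l - 14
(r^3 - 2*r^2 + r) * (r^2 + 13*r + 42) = r^5 + 11*r^4 + 17*r^3 - 71*r^2 + 42*r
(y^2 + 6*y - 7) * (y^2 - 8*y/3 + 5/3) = y^4 + 10*y^3/3 - 64*y^2/3 + 86*y/3 - 35/3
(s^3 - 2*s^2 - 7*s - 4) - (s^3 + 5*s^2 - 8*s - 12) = -7*s^2 + s + 8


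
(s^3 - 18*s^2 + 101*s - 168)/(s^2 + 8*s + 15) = (s^3 - 18*s^2 + 101*s - 168)/(s^2 + 8*s + 15)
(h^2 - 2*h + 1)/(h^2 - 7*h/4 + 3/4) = 4*(h - 1)/(4*h - 3)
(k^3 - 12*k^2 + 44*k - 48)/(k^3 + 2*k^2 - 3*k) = (k^3 - 12*k^2 + 44*k - 48)/(k*(k^2 + 2*k - 3))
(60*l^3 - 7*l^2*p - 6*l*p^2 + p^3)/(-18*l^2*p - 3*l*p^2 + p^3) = (20*l^2 - 9*l*p + p^2)/(p*(-6*l + p))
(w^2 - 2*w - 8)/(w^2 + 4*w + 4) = (w - 4)/(w + 2)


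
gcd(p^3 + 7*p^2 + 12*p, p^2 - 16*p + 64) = 1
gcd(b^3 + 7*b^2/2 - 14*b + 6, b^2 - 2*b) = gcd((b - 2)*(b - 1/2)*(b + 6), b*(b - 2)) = b - 2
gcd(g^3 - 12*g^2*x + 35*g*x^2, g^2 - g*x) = g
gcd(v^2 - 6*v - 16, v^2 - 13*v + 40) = v - 8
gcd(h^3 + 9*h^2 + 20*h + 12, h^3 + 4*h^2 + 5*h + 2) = h^2 + 3*h + 2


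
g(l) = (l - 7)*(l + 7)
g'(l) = 2*l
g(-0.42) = -48.82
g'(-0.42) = -0.84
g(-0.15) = -48.98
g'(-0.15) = -0.30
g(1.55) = -46.60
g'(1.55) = 3.10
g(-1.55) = -46.60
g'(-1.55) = -3.10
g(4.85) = -25.48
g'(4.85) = 9.70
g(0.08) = -48.99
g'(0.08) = 0.16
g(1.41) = -47.01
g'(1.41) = 2.82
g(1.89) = -45.43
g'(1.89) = 3.78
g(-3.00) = -40.00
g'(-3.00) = -6.00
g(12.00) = 95.00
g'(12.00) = 24.00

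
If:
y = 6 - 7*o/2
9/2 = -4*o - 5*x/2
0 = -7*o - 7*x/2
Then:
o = 9/2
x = -9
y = -39/4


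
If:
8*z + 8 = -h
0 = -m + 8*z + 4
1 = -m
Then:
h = -3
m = -1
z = -5/8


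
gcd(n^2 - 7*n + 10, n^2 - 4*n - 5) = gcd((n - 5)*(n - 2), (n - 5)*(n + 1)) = n - 5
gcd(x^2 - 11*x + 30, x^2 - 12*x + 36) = x - 6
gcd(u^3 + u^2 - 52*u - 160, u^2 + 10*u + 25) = u + 5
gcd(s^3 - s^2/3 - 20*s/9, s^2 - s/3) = s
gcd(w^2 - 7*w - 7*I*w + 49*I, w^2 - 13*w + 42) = w - 7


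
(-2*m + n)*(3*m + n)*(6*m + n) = -36*m^3 + 7*m*n^2 + n^3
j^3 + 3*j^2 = j^2*(j + 3)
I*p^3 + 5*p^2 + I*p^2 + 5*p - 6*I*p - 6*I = (p - 3*I)*(p - 2*I)*(I*p + I)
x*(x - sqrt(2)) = x^2 - sqrt(2)*x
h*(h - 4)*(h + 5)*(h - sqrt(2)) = h^4 - sqrt(2)*h^3 + h^3 - 20*h^2 - sqrt(2)*h^2 + 20*sqrt(2)*h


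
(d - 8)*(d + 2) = d^2 - 6*d - 16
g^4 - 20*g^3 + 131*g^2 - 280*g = g*(g - 8)*(g - 7)*(g - 5)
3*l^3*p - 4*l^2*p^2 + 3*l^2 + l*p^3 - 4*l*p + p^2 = (-3*l + p)*(-l + p)*(l*p + 1)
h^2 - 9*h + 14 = (h - 7)*(h - 2)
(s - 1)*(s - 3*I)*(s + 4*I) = s^3 - s^2 + I*s^2 + 12*s - I*s - 12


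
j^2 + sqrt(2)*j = j*(j + sqrt(2))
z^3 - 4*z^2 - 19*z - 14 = (z - 7)*(z + 1)*(z + 2)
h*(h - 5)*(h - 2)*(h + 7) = h^4 - 39*h^2 + 70*h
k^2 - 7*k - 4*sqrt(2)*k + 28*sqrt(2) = (k - 7)*(k - 4*sqrt(2))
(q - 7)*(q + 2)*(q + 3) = q^3 - 2*q^2 - 29*q - 42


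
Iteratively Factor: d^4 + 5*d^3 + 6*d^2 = (d)*(d^3 + 5*d^2 + 6*d) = d*(d + 3)*(d^2 + 2*d) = d^2*(d + 3)*(d + 2)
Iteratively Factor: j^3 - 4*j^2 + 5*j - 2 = (j - 1)*(j^2 - 3*j + 2) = (j - 2)*(j - 1)*(j - 1)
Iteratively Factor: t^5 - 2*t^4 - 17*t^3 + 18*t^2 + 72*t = (t - 3)*(t^4 + t^3 - 14*t^2 - 24*t) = (t - 4)*(t - 3)*(t^3 + 5*t^2 + 6*t) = t*(t - 4)*(t - 3)*(t^2 + 5*t + 6) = t*(t - 4)*(t - 3)*(t + 3)*(t + 2)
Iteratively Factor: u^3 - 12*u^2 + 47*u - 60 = (u - 5)*(u^2 - 7*u + 12) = (u - 5)*(u - 4)*(u - 3)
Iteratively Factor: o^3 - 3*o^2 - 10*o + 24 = (o - 4)*(o^2 + o - 6) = (o - 4)*(o + 3)*(o - 2)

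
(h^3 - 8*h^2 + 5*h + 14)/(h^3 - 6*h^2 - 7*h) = (h - 2)/h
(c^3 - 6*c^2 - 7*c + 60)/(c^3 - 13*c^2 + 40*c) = (c^2 - c - 12)/(c*(c - 8))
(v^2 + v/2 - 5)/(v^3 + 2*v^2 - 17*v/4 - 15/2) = 2/(2*v + 3)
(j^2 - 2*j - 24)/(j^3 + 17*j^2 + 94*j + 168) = (j - 6)/(j^2 + 13*j + 42)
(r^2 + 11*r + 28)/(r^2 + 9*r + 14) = (r + 4)/(r + 2)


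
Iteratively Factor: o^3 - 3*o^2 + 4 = (o - 2)*(o^2 - o - 2) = (o - 2)^2*(o + 1)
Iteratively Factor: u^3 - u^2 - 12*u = (u - 4)*(u^2 + 3*u) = u*(u - 4)*(u + 3)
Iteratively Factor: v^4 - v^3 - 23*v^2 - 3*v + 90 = (v + 3)*(v^3 - 4*v^2 - 11*v + 30) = (v - 5)*(v + 3)*(v^2 + v - 6) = (v - 5)*(v + 3)^2*(v - 2)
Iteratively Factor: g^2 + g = (g + 1)*(g)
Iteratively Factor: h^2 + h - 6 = (h - 2)*(h + 3)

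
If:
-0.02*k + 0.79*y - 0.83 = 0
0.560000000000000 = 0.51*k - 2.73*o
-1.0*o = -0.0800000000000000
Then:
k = 1.53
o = 0.08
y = 1.09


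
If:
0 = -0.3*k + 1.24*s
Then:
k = 4.13333333333333*s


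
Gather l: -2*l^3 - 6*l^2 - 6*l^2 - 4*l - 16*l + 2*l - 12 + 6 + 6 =-2*l^3 - 12*l^2 - 18*l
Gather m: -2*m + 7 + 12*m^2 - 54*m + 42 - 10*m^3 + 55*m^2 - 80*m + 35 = -10*m^3 + 67*m^2 - 136*m + 84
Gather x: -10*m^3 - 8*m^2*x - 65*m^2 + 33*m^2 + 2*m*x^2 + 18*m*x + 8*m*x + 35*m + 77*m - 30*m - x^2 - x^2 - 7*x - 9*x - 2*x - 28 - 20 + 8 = -10*m^3 - 32*m^2 + 82*m + x^2*(2*m - 2) + x*(-8*m^2 + 26*m - 18) - 40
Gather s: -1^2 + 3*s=3*s - 1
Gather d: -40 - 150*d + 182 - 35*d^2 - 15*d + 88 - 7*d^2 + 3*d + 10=-42*d^2 - 162*d + 240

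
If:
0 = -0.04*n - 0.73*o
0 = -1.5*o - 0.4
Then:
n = 4.87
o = -0.27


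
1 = 1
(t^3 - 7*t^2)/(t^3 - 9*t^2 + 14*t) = t/(t - 2)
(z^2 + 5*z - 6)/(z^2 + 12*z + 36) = (z - 1)/(z + 6)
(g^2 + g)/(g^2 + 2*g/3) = 3*(g + 1)/(3*g + 2)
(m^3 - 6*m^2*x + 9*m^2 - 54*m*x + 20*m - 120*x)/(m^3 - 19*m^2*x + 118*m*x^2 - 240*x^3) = (m^2 + 9*m + 20)/(m^2 - 13*m*x + 40*x^2)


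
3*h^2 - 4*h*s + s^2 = (-3*h + s)*(-h + s)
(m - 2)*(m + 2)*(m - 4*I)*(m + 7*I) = m^4 + 3*I*m^3 + 24*m^2 - 12*I*m - 112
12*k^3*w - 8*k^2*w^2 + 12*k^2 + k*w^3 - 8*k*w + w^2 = (-6*k + w)*(-2*k + w)*(k*w + 1)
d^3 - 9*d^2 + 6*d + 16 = (d - 8)*(d - 2)*(d + 1)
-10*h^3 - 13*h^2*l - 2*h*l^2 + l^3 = (-5*h + l)*(h + l)*(2*h + l)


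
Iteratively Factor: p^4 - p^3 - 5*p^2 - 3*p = (p - 3)*(p^3 + 2*p^2 + p) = p*(p - 3)*(p^2 + 2*p + 1) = p*(p - 3)*(p + 1)*(p + 1)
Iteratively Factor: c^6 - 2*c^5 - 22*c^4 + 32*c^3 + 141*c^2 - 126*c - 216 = (c - 4)*(c^5 + 2*c^4 - 14*c^3 - 24*c^2 + 45*c + 54) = (c - 4)*(c + 1)*(c^4 + c^3 - 15*c^2 - 9*c + 54) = (c - 4)*(c - 2)*(c + 1)*(c^3 + 3*c^2 - 9*c - 27) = (c - 4)*(c - 2)*(c + 1)*(c + 3)*(c^2 - 9) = (c - 4)*(c - 2)*(c + 1)*(c + 3)^2*(c - 3)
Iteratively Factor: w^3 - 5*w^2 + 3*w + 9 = (w + 1)*(w^2 - 6*w + 9) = (w - 3)*(w + 1)*(w - 3)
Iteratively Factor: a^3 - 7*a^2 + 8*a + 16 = (a - 4)*(a^2 - 3*a - 4) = (a - 4)*(a + 1)*(a - 4)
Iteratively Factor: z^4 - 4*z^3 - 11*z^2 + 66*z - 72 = (z + 4)*(z^3 - 8*z^2 + 21*z - 18) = (z - 3)*(z + 4)*(z^2 - 5*z + 6) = (z - 3)^2*(z + 4)*(z - 2)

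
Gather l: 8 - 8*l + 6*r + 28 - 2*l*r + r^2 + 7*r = l*(-2*r - 8) + r^2 + 13*r + 36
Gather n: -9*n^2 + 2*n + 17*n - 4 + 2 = -9*n^2 + 19*n - 2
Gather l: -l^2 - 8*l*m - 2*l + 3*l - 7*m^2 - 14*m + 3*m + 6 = -l^2 + l*(1 - 8*m) - 7*m^2 - 11*m + 6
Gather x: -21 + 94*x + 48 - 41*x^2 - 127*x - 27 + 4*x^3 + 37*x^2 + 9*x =4*x^3 - 4*x^2 - 24*x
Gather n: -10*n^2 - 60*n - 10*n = -10*n^2 - 70*n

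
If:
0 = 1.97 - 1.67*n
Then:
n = 1.18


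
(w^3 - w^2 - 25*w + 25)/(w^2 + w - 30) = (w^2 + 4*w - 5)/(w + 6)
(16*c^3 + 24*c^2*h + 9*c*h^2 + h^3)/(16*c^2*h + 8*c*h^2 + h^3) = (c + h)/h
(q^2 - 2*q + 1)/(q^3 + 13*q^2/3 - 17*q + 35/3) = 3*(q - 1)/(3*q^2 + 16*q - 35)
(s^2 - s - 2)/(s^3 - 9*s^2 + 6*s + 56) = (s^2 - s - 2)/(s^3 - 9*s^2 + 6*s + 56)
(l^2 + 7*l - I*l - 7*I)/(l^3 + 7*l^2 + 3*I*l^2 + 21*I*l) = (l - I)/(l*(l + 3*I))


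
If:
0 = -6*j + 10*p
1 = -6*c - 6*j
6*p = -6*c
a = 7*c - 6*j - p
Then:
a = 9/2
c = 1/4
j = -5/12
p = -1/4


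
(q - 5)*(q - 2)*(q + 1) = q^3 - 6*q^2 + 3*q + 10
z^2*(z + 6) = z^3 + 6*z^2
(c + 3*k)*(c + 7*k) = c^2 + 10*c*k + 21*k^2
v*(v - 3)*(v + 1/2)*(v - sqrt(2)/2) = v^4 - 5*v^3/2 - sqrt(2)*v^3/2 - 3*v^2/2 + 5*sqrt(2)*v^2/4 + 3*sqrt(2)*v/4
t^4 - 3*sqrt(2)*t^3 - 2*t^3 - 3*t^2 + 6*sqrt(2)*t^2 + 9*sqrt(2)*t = t*(t - 3)*(t + 1)*(t - 3*sqrt(2))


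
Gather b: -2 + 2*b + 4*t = 2*b + 4*t - 2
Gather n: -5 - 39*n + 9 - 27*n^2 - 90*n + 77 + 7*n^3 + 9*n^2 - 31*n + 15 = 7*n^3 - 18*n^2 - 160*n + 96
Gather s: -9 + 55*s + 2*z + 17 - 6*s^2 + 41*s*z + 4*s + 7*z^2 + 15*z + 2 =-6*s^2 + s*(41*z + 59) + 7*z^2 + 17*z + 10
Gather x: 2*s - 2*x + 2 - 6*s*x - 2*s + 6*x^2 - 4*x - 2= 6*x^2 + x*(-6*s - 6)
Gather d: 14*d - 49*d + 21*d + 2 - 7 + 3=-14*d - 2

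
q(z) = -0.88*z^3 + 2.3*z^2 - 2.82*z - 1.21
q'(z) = -2.64*z^2 + 4.6*z - 2.82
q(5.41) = -88.49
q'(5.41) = -55.20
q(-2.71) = 40.84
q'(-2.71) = -34.67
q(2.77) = -10.08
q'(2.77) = -10.33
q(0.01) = -1.24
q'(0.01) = -2.77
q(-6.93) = 421.66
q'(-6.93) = -161.48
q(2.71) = -9.47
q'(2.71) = -9.74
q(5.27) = -80.99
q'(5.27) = -51.90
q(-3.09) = 55.43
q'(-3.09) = -42.24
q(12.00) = -1224.49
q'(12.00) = -327.78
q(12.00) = -1224.49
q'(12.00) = -327.78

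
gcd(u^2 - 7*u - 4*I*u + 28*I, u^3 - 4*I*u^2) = u - 4*I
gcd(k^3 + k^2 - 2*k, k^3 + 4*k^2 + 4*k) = k^2 + 2*k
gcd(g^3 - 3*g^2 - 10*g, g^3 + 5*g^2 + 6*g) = g^2 + 2*g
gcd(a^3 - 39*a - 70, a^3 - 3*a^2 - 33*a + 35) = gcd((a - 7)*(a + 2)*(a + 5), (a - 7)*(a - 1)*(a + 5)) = a^2 - 2*a - 35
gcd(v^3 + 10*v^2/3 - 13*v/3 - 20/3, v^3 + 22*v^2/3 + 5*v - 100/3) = v^2 + 7*v/3 - 20/3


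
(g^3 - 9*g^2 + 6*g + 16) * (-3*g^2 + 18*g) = -3*g^5 + 45*g^4 - 180*g^3 + 60*g^2 + 288*g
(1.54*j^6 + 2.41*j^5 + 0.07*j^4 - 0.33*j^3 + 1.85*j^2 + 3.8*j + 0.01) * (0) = 0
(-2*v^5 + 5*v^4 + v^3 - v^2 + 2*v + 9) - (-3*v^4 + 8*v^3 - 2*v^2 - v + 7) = -2*v^5 + 8*v^4 - 7*v^3 + v^2 + 3*v + 2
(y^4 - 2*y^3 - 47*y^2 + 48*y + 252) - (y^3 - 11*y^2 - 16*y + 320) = y^4 - 3*y^3 - 36*y^2 + 64*y - 68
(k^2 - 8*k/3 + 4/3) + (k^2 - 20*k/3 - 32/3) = 2*k^2 - 28*k/3 - 28/3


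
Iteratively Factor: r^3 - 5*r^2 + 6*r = (r - 3)*(r^2 - 2*r) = r*(r - 3)*(r - 2)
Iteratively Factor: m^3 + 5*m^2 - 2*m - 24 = (m + 4)*(m^2 + m - 6) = (m + 3)*(m + 4)*(m - 2)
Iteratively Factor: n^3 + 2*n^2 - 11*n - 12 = (n - 3)*(n^2 + 5*n + 4) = (n - 3)*(n + 1)*(n + 4)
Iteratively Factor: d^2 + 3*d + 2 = (d + 1)*(d + 2)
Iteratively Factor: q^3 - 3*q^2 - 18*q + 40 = (q - 5)*(q^2 + 2*q - 8) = (q - 5)*(q + 4)*(q - 2)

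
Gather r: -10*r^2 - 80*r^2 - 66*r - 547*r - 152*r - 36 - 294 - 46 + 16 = -90*r^2 - 765*r - 360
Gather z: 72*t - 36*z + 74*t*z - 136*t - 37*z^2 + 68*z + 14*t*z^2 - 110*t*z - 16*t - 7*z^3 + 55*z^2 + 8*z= -80*t - 7*z^3 + z^2*(14*t + 18) + z*(40 - 36*t)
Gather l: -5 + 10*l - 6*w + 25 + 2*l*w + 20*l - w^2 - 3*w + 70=l*(2*w + 30) - w^2 - 9*w + 90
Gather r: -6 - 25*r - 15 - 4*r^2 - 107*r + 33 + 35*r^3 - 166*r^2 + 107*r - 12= 35*r^3 - 170*r^2 - 25*r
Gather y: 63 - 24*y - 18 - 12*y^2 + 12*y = -12*y^2 - 12*y + 45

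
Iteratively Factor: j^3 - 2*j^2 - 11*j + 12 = (j - 1)*(j^2 - j - 12) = (j - 4)*(j - 1)*(j + 3)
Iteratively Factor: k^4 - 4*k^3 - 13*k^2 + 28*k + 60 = (k - 5)*(k^3 + k^2 - 8*k - 12) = (k - 5)*(k + 2)*(k^2 - k - 6) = (k - 5)*(k + 2)^2*(k - 3)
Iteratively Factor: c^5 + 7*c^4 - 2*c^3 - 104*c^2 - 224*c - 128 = (c + 2)*(c^4 + 5*c^3 - 12*c^2 - 80*c - 64) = (c + 1)*(c + 2)*(c^3 + 4*c^2 - 16*c - 64) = (c - 4)*(c + 1)*(c + 2)*(c^2 + 8*c + 16) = (c - 4)*(c + 1)*(c + 2)*(c + 4)*(c + 4)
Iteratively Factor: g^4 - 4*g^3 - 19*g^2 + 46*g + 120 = (g + 3)*(g^3 - 7*g^2 + 2*g + 40) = (g + 2)*(g + 3)*(g^2 - 9*g + 20) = (g - 5)*(g + 2)*(g + 3)*(g - 4)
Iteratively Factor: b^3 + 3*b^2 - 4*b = (b - 1)*(b^2 + 4*b) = (b - 1)*(b + 4)*(b)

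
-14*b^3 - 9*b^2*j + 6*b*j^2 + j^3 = (-2*b + j)*(b + j)*(7*b + j)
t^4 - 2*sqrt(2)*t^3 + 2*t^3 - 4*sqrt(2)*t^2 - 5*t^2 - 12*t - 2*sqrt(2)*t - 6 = (t + 1)^2*(t - 3*sqrt(2))*(t + sqrt(2))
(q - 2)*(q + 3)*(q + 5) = q^3 + 6*q^2 - q - 30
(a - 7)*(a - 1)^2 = a^3 - 9*a^2 + 15*a - 7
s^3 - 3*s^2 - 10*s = s*(s - 5)*(s + 2)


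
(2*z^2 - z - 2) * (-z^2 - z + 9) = -2*z^4 - z^3 + 21*z^2 - 7*z - 18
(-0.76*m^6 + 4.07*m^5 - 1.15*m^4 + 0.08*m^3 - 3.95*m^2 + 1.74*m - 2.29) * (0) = 0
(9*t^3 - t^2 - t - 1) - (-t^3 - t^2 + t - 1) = 10*t^3 - 2*t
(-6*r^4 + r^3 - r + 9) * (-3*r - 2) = 18*r^5 + 9*r^4 - 2*r^3 + 3*r^2 - 25*r - 18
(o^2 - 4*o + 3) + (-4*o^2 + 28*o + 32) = -3*o^2 + 24*o + 35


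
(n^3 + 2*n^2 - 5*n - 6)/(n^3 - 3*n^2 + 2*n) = (n^2 + 4*n + 3)/(n*(n - 1))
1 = 1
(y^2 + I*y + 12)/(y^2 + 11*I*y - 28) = (y - 3*I)/(y + 7*I)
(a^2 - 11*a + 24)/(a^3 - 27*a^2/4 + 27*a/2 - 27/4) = 4*(a - 8)/(4*a^2 - 15*a + 9)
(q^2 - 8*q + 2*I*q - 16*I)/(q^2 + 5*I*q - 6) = (q - 8)/(q + 3*I)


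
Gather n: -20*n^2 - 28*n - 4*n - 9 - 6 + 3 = -20*n^2 - 32*n - 12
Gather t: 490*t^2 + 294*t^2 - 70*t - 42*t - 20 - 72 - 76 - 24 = 784*t^2 - 112*t - 192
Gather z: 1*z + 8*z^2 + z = 8*z^2 + 2*z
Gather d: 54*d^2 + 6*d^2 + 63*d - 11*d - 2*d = 60*d^2 + 50*d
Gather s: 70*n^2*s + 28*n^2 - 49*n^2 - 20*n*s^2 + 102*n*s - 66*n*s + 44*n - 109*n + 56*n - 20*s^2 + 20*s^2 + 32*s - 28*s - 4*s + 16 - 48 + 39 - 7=-21*n^2 - 20*n*s^2 - 9*n + s*(70*n^2 + 36*n)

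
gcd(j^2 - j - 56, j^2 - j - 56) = j^2 - j - 56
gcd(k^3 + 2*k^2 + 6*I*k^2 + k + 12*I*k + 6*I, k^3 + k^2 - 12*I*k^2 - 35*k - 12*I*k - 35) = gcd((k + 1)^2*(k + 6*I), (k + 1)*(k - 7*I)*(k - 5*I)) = k + 1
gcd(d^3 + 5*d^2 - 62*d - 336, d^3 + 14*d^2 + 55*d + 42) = d^2 + 13*d + 42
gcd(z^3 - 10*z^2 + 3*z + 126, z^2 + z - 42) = z - 6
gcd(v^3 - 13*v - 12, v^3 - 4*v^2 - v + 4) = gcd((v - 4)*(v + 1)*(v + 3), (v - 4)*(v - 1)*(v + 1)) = v^2 - 3*v - 4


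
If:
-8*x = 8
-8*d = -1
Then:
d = 1/8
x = -1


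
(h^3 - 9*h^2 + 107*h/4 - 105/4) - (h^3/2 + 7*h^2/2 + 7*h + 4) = h^3/2 - 25*h^2/2 + 79*h/4 - 121/4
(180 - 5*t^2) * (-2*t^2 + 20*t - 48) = 10*t^4 - 100*t^3 - 120*t^2 + 3600*t - 8640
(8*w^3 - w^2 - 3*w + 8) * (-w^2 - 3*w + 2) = -8*w^5 - 23*w^4 + 22*w^3 - w^2 - 30*w + 16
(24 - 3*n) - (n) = 24 - 4*n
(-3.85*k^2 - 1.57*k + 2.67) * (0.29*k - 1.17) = -1.1165*k^3 + 4.0492*k^2 + 2.6112*k - 3.1239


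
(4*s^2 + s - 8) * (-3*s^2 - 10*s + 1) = -12*s^4 - 43*s^3 + 18*s^2 + 81*s - 8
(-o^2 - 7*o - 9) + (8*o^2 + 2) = 7*o^2 - 7*o - 7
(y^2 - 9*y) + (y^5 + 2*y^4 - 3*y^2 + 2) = y^5 + 2*y^4 - 2*y^2 - 9*y + 2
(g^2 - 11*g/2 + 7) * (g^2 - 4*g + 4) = g^4 - 19*g^3/2 + 33*g^2 - 50*g + 28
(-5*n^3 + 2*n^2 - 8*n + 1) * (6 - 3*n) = 15*n^4 - 36*n^3 + 36*n^2 - 51*n + 6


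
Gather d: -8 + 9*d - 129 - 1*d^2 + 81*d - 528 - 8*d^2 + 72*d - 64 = -9*d^2 + 162*d - 729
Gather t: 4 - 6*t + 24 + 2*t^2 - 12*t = 2*t^2 - 18*t + 28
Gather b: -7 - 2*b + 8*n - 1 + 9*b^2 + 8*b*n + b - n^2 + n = 9*b^2 + b*(8*n - 1) - n^2 + 9*n - 8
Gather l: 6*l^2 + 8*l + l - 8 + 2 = 6*l^2 + 9*l - 6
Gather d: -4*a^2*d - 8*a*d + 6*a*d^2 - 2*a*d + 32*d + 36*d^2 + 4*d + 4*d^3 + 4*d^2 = 4*d^3 + d^2*(6*a + 40) + d*(-4*a^2 - 10*a + 36)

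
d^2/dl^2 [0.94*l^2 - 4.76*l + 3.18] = 1.88000000000000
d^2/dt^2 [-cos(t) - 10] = cos(t)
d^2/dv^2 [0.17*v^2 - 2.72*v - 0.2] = 0.340000000000000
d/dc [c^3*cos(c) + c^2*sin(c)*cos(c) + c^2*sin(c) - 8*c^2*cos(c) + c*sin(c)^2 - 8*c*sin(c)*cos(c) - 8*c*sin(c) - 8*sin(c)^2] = -c^3*sin(c) + 8*c^2*sin(c) + 4*c^2*cos(c) + c^2*cos(2*c) + 2*c*sin(c) + 2*c*sin(2*c) - 24*c*cos(c) - 8*c*cos(2*c) - 8*sin(c) - 12*sin(2*c) - cos(2*c)/2 + 1/2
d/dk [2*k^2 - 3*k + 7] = 4*k - 3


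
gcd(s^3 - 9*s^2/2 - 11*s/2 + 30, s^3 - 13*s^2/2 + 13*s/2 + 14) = s - 4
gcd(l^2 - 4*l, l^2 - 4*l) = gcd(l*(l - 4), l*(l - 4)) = l^2 - 4*l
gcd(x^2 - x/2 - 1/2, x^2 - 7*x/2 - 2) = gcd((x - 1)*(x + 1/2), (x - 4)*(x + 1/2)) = x + 1/2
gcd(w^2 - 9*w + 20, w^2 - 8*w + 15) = w - 5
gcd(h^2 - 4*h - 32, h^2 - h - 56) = h - 8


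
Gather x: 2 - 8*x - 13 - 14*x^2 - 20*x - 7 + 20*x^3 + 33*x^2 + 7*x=20*x^3 + 19*x^2 - 21*x - 18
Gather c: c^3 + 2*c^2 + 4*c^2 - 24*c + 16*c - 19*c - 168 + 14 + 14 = c^3 + 6*c^2 - 27*c - 140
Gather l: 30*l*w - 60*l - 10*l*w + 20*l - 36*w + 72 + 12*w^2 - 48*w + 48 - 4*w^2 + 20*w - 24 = l*(20*w - 40) + 8*w^2 - 64*w + 96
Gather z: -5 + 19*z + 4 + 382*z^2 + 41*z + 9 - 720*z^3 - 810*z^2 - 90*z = -720*z^3 - 428*z^2 - 30*z + 8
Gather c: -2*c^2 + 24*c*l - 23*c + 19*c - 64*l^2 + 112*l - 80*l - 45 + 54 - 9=-2*c^2 + c*(24*l - 4) - 64*l^2 + 32*l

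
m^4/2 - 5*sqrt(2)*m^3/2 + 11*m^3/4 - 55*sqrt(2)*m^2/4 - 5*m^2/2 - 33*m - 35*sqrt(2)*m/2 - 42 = (m/2 + sqrt(2)/2)*(m + 2)*(m + 7/2)*(m - 6*sqrt(2))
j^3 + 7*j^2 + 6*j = j*(j + 1)*(j + 6)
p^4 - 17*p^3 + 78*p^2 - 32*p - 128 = (p - 8)^2*(p - 2)*(p + 1)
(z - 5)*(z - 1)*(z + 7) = z^3 + z^2 - 37*z + 35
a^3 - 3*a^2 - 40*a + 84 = (a - 7)*(a - 2)*(a + 6)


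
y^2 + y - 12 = (y - 3)*(y + 4)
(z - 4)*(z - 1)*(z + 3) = z^3 - 2*z^2 - 11*z + 12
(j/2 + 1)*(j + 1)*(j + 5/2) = j^3/2 + 11*j^2/4 + 19*j/4 + 5/2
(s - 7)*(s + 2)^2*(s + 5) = s^4 + 2*s^3 - 39*s^2 - 148*s - 140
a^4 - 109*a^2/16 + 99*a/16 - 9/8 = (a - 2)*(a - 3/4)*(a - 1/4)*(a + 3)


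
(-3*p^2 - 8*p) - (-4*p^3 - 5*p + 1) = 4*p^3 - 3*p^2 - 3*p - 1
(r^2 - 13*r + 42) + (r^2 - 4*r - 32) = 2*r^2 - 17*r + 10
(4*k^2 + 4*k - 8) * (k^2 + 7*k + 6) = 4*k^4 + 32*k^3 + 44*k^2 - 32*k - 48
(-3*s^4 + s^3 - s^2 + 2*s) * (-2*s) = 6*s^5 - 2*s^4 + 2*s^3 - 4*s^2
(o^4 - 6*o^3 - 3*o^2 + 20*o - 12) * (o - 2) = o^5 - 8*o^4 + 9*o^3 + 26*o^2 - 52*o + 24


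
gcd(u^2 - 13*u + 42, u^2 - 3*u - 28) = u - 7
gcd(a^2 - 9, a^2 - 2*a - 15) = a + 3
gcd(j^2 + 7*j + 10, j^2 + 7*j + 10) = j^2 + 7*j + 10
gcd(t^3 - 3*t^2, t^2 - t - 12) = 1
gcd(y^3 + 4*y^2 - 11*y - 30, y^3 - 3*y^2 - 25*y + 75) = y^2 + 2*y - 15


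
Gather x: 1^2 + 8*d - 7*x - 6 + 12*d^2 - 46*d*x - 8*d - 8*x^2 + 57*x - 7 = 12*d^2 - 8*x^2 + x*(50 - 46*d) - 12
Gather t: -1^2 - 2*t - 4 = -2*t - 5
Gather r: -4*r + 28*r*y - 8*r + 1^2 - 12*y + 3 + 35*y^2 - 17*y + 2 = r*(28*y - 12) + 35*y^2 - 29*y + 6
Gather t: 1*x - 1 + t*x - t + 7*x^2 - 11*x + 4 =t*(x - 1) + 7*x^2 - 10*x + 3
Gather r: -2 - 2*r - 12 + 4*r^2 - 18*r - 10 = 4*r^2 - 20*r - 24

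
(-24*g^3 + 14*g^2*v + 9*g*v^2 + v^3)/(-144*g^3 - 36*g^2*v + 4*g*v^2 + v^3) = (-g + v)/(-6*g + v)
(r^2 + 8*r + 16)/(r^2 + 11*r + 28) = (r + 4)/(r + 7)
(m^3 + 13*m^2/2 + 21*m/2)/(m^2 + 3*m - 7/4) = 2*m*(m + 3)/(2*m - 1)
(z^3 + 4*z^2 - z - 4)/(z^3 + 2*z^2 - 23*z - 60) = (z^2 - 1)/(z^2 - 2*z - 15)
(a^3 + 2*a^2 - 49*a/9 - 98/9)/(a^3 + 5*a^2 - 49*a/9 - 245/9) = (a + 2)/(a + 5)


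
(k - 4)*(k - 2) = k^2 - 6*k + 8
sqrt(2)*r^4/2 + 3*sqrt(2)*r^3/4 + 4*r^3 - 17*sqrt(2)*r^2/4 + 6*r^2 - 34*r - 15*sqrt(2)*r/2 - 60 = (r - 3)*(r + 5/2)*(r + 4*sqrt(2))*(sqrt(2)*r/2 + sqrt(2))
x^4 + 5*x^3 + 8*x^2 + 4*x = x*(x + 1)*(x + 2)^2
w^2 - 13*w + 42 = (w - 7)*(w - 6)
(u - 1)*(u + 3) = u^2 + 2*u - 3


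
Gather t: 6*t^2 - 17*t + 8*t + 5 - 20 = 6*t^2 - 9*t - 15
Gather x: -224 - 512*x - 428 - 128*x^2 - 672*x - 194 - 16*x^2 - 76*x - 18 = -144*x^2 - 1260*x - 864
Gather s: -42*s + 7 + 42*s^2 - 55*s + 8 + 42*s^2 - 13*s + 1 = 84*s^2 - 110*s + 16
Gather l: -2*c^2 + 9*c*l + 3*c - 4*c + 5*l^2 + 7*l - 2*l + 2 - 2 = -2*c^2 - c + 5*l^2 + l*(9*c + 5)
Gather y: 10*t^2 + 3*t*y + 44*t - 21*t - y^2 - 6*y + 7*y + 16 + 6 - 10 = 10*t^2 + 23*t - y^2 + y*(3*t + 1) + 12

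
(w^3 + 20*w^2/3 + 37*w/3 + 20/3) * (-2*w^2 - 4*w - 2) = -2*w^5 - 52*w^4/3 - 160*w^3/3 - 76*w^2 - 154*w/3 - 40/3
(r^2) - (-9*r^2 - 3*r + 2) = 10*r^2 + 3*r - 2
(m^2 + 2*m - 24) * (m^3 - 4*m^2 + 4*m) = m^5 - 2*m^4 - 28*m^3 + 104*m^2 - 96*m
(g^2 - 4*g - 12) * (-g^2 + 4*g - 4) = -g^4 + 8*g^3 - 8*g^2 - 32*g + 48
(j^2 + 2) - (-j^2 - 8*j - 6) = 2*j^2 + 8*j + 8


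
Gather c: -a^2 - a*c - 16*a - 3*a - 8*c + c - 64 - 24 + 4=-a^2 - 19*a + c*(-a - 7) - 84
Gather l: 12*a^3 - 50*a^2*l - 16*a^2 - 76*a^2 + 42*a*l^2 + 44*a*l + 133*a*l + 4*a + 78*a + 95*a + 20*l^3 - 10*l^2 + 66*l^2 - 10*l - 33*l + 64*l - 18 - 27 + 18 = 12*a^3 - 92*a^2 + 177*a + 20*l^3 + l^2*(42*a + 56) + l*(-50*a^2 + 177*a + 21) - 27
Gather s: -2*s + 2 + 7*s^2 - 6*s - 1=7*s^2 - 8*s + 1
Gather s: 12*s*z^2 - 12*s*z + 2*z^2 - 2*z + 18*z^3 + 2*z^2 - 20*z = s*(12*z^2 - 12*z) + 18*z^3 + 4*z^2 - 22*z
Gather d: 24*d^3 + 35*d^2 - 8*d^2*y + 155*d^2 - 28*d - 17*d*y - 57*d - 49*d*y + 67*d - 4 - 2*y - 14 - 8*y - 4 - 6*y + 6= 24*d^3 + d^2*(190 - 8*y) + d*(-66*y - 18) - 16*y - 16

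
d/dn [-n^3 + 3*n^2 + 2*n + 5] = -3*n^2 + 6*n + 2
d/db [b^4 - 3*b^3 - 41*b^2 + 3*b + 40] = 4*b^3 - 9*b^2 - 82*b + 3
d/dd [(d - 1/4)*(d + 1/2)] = 2*d + 1/4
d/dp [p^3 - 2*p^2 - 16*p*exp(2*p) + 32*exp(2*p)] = 3*p^2 - 32*p*exp(2*p) - 4*p + 48*exp(2*p)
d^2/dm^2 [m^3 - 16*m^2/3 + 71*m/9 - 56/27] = 6*m - 32/3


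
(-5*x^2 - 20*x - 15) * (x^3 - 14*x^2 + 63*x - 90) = -5*x^5 + 50*x^4 - 50*x^3 - 600*x^2 + 855*x + 1350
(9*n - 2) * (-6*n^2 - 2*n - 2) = -54*n^3 - 6*n^2 - 14*n + 4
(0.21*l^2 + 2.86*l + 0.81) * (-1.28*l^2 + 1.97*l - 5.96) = -0.2688*l^4 - 3.2471*l^3 + 3.3458*l^2 - 15.4499*l - 4.8276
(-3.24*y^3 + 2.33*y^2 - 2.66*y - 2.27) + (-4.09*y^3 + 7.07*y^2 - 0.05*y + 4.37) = -7.33*y^3 + 9.4*y^2 - 2.71*y + 2.1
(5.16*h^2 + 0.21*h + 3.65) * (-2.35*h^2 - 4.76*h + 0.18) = -12.126*h^4 - 25.0551*h^3 - 8.6483*h^2 - 17.3362*h + 0.657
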